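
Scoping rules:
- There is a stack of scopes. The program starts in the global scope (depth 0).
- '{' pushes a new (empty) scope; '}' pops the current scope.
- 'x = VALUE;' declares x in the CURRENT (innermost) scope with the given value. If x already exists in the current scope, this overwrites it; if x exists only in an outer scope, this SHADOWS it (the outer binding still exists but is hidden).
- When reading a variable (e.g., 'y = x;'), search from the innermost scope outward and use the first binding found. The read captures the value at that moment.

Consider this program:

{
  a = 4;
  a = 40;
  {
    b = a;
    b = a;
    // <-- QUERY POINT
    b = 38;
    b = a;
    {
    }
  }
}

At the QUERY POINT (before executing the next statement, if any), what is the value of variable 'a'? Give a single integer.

Answer: 40

Derivation:
Step 1: enter scope (depth=1)
Step 2: declare a=4 at depth 1
Step 3: declare a=40 at depth 1
Step 4: enter scope (depth=2)
Step 5: declare b=(read a)=40 at depth 2
Step 6: declare b=(read a)=40 at depth 2
Visible at query point: a=40 b=40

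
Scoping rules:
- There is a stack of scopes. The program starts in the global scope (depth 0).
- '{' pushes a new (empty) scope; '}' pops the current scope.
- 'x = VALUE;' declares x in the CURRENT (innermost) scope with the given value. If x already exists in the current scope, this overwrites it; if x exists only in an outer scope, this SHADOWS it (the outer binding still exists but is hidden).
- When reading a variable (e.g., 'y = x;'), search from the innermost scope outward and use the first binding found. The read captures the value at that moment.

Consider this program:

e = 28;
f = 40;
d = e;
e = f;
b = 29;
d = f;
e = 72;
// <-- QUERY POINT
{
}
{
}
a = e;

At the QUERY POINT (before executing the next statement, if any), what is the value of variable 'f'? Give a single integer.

Step 1: declare e=28 at depth 0
Step 2: declare f=40 at depth 0
Step 3: declare d=(read e)=28 at depth 0
Step 4: declare e=(read f)=40 at depth 0
Step 5: declare b=29 at depth 0
Step 6: declare d=(read f)=40 at depth 0
Step 7: declare e=72 at depth 0
Visible at query point: b=29 d=40 e=72 f=40

Answer: 40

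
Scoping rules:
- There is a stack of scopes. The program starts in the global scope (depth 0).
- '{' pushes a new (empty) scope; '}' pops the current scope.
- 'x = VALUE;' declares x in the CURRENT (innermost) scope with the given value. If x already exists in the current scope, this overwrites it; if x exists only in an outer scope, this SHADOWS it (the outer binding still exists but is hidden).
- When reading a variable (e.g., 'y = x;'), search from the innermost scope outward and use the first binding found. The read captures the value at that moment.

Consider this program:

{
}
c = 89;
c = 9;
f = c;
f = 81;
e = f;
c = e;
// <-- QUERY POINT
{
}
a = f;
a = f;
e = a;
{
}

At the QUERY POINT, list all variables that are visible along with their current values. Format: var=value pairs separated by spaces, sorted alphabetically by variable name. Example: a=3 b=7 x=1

Step 1: enter scope (depth=1)
Step 2: exit scope (depth=0)
Step 3: declare c=89 at depth 0
Step 4: declare c=9 at depth 0
Step 5: declare f=(read c)=9 at depth 0
Step 6: declare f=81 at depth 0
Step 7: declare e=(read f)=81 at depth 0
Step 8: declare c=(read e)=81 at depth 0
Visible at query point: c=81 e=81 f=81

Answer: c=81 e=81 f=81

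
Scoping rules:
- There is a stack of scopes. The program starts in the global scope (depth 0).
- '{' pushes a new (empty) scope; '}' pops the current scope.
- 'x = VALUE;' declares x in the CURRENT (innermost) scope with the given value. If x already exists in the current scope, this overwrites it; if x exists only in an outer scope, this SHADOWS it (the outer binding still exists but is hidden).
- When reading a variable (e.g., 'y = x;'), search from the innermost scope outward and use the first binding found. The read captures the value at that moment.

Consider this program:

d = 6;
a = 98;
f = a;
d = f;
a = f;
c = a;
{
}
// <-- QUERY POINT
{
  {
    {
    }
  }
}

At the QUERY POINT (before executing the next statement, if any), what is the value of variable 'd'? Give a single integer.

Answer: 98

Derivation:
Step 1: declare d=6 at depth 0
Step 2: declare a=98 at depth 0
Step 3: declare f=(read a)=98 at depth 0
Step 4: declare d=(read f)=98 at depth 0
Step 5: declare a=(read f)=98 at depth 0
Step 6: declare c=(read a)=98 at depth 0
Step 7: enter scope (depth=1)
Step 8: exit scope (depth=0)
Visible at query point: a=98 c=98 d=98 f=98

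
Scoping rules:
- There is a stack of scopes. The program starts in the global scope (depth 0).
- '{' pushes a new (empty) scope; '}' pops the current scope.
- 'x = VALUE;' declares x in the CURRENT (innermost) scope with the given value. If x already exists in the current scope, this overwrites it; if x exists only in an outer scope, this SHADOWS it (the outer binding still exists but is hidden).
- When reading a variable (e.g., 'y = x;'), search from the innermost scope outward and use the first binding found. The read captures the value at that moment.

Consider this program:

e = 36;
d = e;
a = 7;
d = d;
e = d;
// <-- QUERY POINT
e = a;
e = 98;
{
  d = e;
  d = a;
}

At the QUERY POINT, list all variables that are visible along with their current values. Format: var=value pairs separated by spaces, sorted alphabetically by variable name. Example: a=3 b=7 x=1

Step 1: declare e=36 at depth 0
Step 2: declare d=(read e)=36 at depth 0
Step 3: declare a=7 at depth 0
Step 4: declare d=(read d)=36 at depth 0
Step 5: declare e=(read d)=36 at depth 0
Visible at query point: a=7 d=36 e=36

Answer: a=7 d=36 e=36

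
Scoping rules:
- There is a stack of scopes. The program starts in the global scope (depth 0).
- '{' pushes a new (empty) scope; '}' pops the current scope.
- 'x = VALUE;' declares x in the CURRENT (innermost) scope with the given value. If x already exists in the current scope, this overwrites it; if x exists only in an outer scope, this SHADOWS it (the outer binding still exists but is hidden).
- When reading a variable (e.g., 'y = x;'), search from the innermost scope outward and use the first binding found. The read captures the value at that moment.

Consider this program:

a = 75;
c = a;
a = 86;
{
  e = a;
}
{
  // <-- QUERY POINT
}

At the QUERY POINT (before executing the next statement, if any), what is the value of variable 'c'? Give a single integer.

Answer: 75

Derivation:
Step 1: declare a=75 at depth 0
Step 2: declare c=(read a)=75 at depth 0
Step 3: declare a=86 at depth 0
Step 4: enter scope (depth=1)
Step 5: declare e=(read a)=86 at depth 1
Step 6: exit scope (depth=0)
Step 7: enter scope (depth=1)
Visible at query point: a=86 c=75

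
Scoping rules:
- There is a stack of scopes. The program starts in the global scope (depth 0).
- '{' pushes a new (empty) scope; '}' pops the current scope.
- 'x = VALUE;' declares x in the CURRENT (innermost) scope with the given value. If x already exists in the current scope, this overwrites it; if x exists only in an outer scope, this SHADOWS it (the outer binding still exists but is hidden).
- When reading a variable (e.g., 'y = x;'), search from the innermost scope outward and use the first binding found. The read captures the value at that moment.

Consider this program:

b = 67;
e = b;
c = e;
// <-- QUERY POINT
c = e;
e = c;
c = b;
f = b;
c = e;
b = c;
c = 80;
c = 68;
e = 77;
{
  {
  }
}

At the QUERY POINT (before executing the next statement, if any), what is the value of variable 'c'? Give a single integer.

Answer: 67

Derivation:
Step 1: declare b=67 at depth 0
Step 2: declare e=(read b)=67 at depth 0
Step 3: declare c=(read e)=67 at depth 0
Visible at query point: b=67 c=67 e=67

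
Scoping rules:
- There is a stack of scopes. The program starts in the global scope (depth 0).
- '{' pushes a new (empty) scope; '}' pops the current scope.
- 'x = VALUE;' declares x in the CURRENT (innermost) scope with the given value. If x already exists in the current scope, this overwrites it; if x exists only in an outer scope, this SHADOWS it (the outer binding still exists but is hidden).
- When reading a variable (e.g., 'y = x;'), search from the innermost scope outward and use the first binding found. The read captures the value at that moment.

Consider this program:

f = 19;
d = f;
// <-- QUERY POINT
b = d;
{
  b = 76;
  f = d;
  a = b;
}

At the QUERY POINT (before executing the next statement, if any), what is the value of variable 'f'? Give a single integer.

Answer: 19

Derivation:
Step 1: declare f=19 at depth 0
Step 2: declare d=(read f)=19 at depth 0
Visible at query point: d=19 f=19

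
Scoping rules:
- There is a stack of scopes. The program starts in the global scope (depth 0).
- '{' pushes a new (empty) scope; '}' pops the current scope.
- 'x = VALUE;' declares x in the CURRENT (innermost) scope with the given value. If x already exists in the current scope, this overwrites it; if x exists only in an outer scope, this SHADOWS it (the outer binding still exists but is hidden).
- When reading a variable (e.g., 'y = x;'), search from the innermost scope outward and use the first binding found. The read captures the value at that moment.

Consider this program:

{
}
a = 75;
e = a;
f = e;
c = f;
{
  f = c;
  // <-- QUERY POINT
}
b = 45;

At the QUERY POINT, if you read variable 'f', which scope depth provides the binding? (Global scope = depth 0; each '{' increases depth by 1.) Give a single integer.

Step 1: enter scope (depth=1)
Step 2: exit scope (depth=0)
Step 3: declare a=75 at depth 0
Step 4: declare e=(read a)=75 at depth 0
Step 5: declare f=(read e)=75 at depth 0
Step 6: declare c=(read f)=75 at depth 0
Step 7: enter scope (depth=1)
Step 8: declare f=(read c)=75 at depth 1
Visible at query point: a=75 c=75 e=75 f=75

Answer: 1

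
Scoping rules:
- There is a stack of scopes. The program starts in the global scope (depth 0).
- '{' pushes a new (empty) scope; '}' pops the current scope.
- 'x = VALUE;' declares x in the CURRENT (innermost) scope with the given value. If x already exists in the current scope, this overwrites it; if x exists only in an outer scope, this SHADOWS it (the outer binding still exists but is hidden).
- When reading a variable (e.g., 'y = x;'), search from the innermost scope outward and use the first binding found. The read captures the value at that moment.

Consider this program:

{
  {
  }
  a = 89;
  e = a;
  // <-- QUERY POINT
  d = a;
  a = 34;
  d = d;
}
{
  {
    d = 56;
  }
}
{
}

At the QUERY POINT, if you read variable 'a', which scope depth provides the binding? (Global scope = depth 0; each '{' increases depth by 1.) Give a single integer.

Answer: 1

Derivation:
Step 1: enter scope (depth=1)
Step 2: enter scope (depth=2)
Step 3: exit scope (depth=1)
Step 4: declare a=89 at depth 1
Step 5: declare e=(read a)=89 at depth 1
Visible at query point: a=89 e=89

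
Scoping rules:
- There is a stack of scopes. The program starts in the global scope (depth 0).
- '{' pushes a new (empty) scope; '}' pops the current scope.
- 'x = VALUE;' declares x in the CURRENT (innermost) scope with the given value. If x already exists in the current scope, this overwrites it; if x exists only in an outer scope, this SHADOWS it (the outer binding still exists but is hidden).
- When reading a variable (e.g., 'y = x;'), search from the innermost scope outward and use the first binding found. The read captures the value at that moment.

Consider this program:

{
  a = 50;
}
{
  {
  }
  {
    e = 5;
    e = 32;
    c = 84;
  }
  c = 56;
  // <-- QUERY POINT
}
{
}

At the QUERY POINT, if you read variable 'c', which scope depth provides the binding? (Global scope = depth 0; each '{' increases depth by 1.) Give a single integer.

Answer: 1

Derivation:
Step 1: enter scope (depth=1)
Step 2: declare a=50 at depth 1
Step 3: exit scope (depth=0)
Step 4: enter scope (depth=1)
Step 5: enter scope (depth=2)
Step 6: exit scope (depth=1)
Step 7: enter scope (depth=2)
Step 8: declare e=5 at depth 2
Step 9: declare e=32 at depth 2
Step 10: declare c=84 at depth 2
Step 11: exit scope (depth=1)
Step 12: declare c=56 at depth 1
Visible at query point: c=56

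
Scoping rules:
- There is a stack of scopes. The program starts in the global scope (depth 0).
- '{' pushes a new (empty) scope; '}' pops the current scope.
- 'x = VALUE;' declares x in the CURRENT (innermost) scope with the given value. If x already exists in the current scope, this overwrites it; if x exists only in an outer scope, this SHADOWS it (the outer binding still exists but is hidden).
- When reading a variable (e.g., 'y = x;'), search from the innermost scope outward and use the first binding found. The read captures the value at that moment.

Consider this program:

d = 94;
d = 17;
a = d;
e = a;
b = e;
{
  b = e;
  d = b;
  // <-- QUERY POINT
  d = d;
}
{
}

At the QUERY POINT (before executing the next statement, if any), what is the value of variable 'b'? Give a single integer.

Step 1: declare d=94 at depth 0
Step 2: declare d=17 at depth 0
Step 3: declare a=(read d)=17 at depth 0
Step 4: declare e=(read a)=17 at depth 0
Step 5: declare b=(read e)=17 at depth 0
Step 6: enter scope (depth=1)
Step 7: declare b=(read e)=17 at depth 1
Step 8: declare d=(read b)=17 at depth 1
Visible at query point: a=17 b=17 d=17 e=17

Answer: 17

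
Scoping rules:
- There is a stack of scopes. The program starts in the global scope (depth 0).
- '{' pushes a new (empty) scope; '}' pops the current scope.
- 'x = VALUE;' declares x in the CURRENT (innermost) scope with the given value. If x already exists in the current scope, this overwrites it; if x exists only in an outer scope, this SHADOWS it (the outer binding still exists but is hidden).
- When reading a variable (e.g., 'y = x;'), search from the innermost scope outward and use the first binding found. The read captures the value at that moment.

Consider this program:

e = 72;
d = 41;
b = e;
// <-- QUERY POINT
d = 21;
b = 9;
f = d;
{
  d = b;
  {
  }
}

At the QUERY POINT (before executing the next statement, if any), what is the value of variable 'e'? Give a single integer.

Step 1: declare e=72 at depth 0
Step 2: declare d=41 at depth 0
Step 3: declare b=(read e)=72 at depth 0
Visible at query point: b=72 d=41 e=72

Answer: 72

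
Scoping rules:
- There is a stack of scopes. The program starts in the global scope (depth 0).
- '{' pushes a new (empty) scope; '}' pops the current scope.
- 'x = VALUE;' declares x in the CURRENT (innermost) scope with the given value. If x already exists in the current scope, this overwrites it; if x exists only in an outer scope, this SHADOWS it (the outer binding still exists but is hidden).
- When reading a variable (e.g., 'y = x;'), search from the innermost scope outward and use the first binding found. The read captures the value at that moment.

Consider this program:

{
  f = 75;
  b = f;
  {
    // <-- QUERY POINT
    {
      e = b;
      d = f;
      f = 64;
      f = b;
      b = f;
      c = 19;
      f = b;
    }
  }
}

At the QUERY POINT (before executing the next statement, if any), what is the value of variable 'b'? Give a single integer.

Step 1: enter scope (depth=1)
Step 2: declare f=75 at depth 1
Step 3: declare b=(read f)=75 at depth 1
Step 4: enter scope (depth=2)
Visible at query point: b=75 f=75

Answer: 75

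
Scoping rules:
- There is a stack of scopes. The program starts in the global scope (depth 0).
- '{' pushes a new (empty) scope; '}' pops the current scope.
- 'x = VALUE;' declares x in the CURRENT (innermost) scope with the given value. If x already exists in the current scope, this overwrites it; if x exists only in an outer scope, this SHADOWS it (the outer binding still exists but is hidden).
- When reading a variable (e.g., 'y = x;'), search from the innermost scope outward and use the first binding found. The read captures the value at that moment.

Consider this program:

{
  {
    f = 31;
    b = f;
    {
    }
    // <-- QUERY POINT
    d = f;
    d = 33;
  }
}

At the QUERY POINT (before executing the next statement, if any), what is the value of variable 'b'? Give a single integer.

Answer: 31

Derivation:
Step 1: enter scope (depth=1)
Step 2: enter scope (depth=2)
Step 3: declare f=31 at depth 2
Step 4: declare b=(read f)=31 at depth 2
Step 5: enter scope (depth=3)
Step 6: exit scope (depth=2)
Visible at query point: b=31 f=31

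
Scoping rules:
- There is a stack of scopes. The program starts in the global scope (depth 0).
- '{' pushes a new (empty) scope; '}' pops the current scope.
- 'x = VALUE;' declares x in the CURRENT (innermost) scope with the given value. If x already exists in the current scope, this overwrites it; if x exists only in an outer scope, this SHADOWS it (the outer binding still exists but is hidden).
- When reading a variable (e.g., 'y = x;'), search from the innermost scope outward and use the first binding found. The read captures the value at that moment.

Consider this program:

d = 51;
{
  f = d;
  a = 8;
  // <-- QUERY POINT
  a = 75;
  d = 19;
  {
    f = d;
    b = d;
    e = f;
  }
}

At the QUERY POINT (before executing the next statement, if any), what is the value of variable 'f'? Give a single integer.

Answer: 51

Derivation:
Step 1: declare d=51 at depth 0
Step 2: enter scope (depth=1)
Step 3: declare f=(read d)=51 at depth 1
Step 4: declare a=8 at depth 1
Visible at query point: a=8 d=51 f=51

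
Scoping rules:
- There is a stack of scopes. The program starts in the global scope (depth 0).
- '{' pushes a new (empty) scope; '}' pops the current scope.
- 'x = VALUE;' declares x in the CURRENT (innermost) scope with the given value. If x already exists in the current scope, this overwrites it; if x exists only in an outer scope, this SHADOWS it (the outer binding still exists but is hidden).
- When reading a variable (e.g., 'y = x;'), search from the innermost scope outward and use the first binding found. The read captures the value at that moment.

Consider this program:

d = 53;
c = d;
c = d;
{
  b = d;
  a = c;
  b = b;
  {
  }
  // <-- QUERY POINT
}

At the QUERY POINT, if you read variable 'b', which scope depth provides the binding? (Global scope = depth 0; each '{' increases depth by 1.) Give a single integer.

Answer: 1

Derivation:
Step 1: declare d=53 at depth 0
Step 2: declare c=(read d)=53 at depth 0
Step 3: declare c=(read d)=53 at depth 0
Step 4: enter scope (depth=1)
Step 5: declare b=(read d)=53 at depth 1
Step 6: declare a=(read c)=53 at depth 1
Step 7: declare b=(read b)=53 at depth 1
Step 8: enter scope (depth=2)
Step 9: exit scope (depth=1)
Visible at query point: a=53 b=53 c=53 d=53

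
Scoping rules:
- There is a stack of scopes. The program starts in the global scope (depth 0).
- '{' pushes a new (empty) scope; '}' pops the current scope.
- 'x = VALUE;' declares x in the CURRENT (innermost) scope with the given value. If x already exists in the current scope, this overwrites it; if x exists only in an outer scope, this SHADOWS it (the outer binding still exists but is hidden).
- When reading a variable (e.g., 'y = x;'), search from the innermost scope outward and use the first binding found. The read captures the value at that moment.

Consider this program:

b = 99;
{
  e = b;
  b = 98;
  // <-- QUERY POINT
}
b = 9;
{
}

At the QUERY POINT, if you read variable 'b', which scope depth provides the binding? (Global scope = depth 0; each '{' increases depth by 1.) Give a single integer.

Answer: 1

Derivation:
Step 1: declare b=99 at depth 0
Step 2: enter scope (depth=1)
Step 3: declare e=(read b)=99 at depth 1
Step 4: declare b=98 at depth 1
Visible at query point: b=98 e=99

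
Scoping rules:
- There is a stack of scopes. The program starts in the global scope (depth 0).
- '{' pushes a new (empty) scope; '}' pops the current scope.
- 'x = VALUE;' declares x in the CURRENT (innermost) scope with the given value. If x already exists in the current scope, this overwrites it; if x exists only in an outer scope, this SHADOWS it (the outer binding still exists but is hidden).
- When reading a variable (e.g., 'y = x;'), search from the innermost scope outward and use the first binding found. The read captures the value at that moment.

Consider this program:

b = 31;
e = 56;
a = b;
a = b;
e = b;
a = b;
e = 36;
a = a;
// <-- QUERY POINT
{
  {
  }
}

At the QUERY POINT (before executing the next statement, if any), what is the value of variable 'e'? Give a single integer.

Step 1: declare b=31 at depth 0
Step 2: declare e=56 at depth 0
Step 3: declare a=(read b)=31 at depth 0
Step 4: declare a=(read b)=31 at depth 0
Step 5: declare e=(read b)=31 at depth 0
Step 6: declare a=(read b)=31 at depth 0
Step 7: declare e=36 at depth 0
Step 8: declare a=(read a)=31 at depth 0
Visible at query point: a=31 b=31 e=36

Answer: 36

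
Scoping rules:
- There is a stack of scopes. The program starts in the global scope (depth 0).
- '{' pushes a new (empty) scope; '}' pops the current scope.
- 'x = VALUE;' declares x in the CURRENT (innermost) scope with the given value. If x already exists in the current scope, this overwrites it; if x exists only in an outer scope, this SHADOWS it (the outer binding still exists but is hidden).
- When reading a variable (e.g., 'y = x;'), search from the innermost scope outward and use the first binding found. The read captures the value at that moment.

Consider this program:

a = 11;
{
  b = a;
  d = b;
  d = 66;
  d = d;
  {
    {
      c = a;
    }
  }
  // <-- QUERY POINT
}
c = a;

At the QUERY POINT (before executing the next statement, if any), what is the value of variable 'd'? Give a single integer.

Answer: 66

Derivation:
Step 1: declare a=11 at depth 0
Step 2: enter scope (depth=1)
Step 3: declare b=(read a)=11 at depth 1
Step 4: declare d=(read b)=11 at depth 1
Step 5: declare d=66 at depth 1
Step 6: declare d=(read d)=66 at depth 1
Step 7: enter scope (depth=2)
Step 8: enter scope (depth=3)
Step 9: declare c=(read a)=11 at depth 3
Step 10: exit scope (depth=2)
Step 11: exit scope (depth=1)
Visible at query point: a=11 b=11 d=66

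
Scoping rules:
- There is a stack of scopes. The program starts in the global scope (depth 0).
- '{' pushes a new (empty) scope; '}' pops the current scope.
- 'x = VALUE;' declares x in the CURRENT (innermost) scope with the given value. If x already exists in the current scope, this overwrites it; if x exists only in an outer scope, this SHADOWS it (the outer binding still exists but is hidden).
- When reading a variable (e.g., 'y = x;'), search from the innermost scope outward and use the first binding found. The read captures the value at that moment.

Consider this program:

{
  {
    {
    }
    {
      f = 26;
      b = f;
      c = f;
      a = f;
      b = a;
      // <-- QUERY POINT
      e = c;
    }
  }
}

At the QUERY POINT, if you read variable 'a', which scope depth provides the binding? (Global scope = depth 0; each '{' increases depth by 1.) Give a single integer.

Step 1: enter scope (depth=1)
Step 2: enter scope (depth=2)
Step 3: enter scope (depth=3)
Step 4: exit scope (depth=2)
Step 5: enter scope (depth=3)
Step 6: declare f=26 at depth 3
Step 7: declare b=(read f)=26 at depth 3
Step 8: declare c=(read f)=26 at depth 3
Step 9: declare a=(read f)=26 at depth 3
Step 10: declare b=(read a)=26 at depth 3
Visible at query point: a=26 b=26 c=26 f=26

Answer: 3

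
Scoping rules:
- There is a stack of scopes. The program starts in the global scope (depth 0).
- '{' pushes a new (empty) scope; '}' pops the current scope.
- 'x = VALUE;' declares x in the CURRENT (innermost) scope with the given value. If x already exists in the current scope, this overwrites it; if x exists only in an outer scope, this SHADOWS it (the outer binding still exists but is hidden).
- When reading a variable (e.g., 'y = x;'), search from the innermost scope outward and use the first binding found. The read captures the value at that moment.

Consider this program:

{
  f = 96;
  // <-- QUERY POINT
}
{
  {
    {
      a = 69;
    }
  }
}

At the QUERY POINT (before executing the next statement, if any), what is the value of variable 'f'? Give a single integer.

Step 1: enter scope (depth=1)
Step 2: declare f=96 at depth 1
Visible at query point: f=96

Answer: 96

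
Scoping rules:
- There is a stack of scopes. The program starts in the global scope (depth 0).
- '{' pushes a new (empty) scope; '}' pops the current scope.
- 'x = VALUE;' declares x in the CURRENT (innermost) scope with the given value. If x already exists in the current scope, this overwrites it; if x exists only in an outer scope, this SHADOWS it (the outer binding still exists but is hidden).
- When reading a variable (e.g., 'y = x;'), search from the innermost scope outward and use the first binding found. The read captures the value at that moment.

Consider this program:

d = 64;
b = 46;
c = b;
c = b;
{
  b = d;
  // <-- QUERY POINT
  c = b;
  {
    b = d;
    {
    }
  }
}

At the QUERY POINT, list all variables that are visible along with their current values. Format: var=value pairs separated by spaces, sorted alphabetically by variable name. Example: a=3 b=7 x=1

Step 1: declare d=64 at depth 0
Step 2: declare b=46 at depth 0
Step 3: declare c=(read b)=46 at depth 0
Step 4: declare c=(read b)=46 at depth 0
Step 5: enter scope (depth=1)
Step 6: declare b=(read d)=64 at depth 1
Visible at query point: b=64 c=46 d=64

Answer: b=64 c=46 d=64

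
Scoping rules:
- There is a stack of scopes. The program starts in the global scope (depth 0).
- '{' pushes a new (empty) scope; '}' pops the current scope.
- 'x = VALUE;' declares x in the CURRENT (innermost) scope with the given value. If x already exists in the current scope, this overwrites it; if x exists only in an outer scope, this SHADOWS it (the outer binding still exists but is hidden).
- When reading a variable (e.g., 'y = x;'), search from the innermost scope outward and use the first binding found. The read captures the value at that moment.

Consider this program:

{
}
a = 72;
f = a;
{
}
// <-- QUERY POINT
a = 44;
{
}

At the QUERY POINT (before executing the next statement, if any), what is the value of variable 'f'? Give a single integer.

Answer: 72

Derivation:
Step 1: enter scope (depth=1)
Step 2: exit scope (depth=0)
Step 3: declare a=72 at depth 0
Step 4: declare f=(read a)=72 at depth 0
Step 5: enter scope (depth=1)
Step 6: exit scope (depth=0)
Visible at query point: a=72 f=72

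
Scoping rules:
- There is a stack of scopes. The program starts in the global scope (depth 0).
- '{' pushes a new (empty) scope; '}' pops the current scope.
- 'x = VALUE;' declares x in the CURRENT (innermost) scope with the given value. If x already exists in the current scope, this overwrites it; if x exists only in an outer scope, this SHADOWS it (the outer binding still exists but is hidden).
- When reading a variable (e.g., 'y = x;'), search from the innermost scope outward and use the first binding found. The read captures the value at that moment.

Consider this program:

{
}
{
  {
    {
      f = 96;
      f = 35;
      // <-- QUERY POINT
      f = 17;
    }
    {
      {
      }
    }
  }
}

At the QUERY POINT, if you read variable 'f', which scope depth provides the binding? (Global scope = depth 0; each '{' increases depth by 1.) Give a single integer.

Step 1: enter scope (depth=1)
Step 2: exit scope (depth=0)
Step 3: enter scope (depth=1)
Step 4: enter scope (depth=2)
Step 5: enter scope (depth=3)
Step 6: declare f=96 at depth 3
Step 7: declare f=35 at depth 3
Visible at query point: f=35

Answer: 3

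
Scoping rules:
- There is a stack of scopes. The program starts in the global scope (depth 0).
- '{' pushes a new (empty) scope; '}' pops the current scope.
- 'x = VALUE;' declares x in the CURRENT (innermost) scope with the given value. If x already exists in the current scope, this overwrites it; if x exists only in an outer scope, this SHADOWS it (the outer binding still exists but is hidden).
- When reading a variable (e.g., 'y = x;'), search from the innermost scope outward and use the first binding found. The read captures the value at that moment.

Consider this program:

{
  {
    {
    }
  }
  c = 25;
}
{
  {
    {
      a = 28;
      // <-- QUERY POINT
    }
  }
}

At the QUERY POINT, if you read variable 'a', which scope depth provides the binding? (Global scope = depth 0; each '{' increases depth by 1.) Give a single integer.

Step 1: enter scope (depth=1)
Step 2: enter scope (depth=2)
Step 3: enter scope (depth=3)
Step 4: exit scope (depth=2)
Step 5: exit scope (depth=1)
Step 6: declare c=25 at depth 1
Step 7: exit scope (depth=0)
Step 8: enter scope (depth=1)
Step 9: enter scope (depth=2)
Step 10: enter scope (depth=3)
Step 11: declare a=28 at depth 3
Visible at query point: a=28

Answer: 3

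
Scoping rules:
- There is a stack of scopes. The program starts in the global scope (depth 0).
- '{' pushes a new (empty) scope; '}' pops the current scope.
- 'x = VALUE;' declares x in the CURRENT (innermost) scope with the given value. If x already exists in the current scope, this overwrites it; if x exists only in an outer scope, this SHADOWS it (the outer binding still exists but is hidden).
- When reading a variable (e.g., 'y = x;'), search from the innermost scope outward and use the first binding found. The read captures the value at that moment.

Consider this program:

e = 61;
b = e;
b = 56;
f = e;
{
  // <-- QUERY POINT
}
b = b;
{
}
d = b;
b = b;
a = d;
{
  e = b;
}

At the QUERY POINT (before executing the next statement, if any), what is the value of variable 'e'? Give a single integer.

Step 1: declare e=61 at depth 0
Step 2: declare b=(read e)=61 at depth 0
Step 3: declare b=56 at depth 0
Step 4: declare f=(read e)=61 at depth 0
Step 5: enter scope (depth=1)
Visible at query point: b=56 e=61 f=61

Answer: 61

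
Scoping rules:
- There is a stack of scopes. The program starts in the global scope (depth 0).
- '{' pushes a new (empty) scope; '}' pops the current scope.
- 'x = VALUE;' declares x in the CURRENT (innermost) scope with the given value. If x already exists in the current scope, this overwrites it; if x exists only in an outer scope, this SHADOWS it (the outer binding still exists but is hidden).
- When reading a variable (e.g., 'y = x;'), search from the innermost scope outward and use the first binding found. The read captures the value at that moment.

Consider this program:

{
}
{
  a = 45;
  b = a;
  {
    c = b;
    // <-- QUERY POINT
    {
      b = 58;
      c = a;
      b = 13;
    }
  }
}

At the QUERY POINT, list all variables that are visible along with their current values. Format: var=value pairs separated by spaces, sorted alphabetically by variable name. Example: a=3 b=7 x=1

Answer: a=45 b=45 c=45

Derivation:
Step 1: enter scope (depth=1)
Step 2: exit scope (depth=0)
Step 3: enter scope (depth=1)
Step 4: declare a=45 at depth 1
Step 5: declare b=(read a)=45 at depth 1
Step 6: enter scope (depth=2)
Step 7: declare c=(read b)=45 at depth 2
Visible at query point: a=45 b=45 c=45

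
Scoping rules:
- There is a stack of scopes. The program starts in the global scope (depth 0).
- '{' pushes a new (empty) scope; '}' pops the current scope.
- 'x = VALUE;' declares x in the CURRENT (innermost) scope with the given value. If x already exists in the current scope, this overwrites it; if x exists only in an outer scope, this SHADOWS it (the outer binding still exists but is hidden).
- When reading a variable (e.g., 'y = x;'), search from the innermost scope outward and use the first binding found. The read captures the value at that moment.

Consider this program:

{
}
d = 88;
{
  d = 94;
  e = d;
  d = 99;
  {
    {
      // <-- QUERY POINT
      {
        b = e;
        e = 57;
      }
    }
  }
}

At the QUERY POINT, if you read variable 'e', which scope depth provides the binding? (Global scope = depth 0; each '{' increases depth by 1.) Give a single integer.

Step 1: enter scope (depth=1)
Step 2: exit scope (depth=0)
Step 3: declare d=88 at depth 0
Step 4: enter scope (depth=1)
Step 5: declare d=94 at depth 1
Step 6: declare e=(read d)=94 at depth 1
Step 7: declare d=99 at depth 1
Step 8: enter scope (depth=2)
Step 9: enter scope (depth=3)
Visible at query point: d=99 e=94

Answer: 1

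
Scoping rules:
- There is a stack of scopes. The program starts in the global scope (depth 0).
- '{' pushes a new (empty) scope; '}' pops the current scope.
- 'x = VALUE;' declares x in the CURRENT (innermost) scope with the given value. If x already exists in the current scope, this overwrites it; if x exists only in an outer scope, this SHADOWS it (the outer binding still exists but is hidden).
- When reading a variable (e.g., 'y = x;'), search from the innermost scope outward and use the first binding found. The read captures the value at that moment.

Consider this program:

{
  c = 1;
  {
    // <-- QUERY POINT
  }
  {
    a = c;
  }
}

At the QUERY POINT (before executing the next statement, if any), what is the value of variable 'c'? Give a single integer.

Answer: 1

Derivation:
Step 1: enter scope (depth=1)
Step 2: declare c=1 at depth 1
Step 3: enter scope (depth=2)
Visible at query point: c=1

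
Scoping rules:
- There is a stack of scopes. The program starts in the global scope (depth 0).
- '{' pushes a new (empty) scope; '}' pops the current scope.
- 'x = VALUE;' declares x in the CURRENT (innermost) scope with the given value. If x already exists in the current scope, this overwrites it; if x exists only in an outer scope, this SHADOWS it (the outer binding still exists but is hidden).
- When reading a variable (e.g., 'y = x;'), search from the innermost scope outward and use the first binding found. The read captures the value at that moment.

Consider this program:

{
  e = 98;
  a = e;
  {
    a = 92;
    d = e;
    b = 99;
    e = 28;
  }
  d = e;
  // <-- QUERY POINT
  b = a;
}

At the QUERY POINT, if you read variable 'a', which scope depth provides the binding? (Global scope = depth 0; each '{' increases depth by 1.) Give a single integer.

Answer: 1

Derivation:
Step 1: enter scope (depth=1)
Step 2: declare e=98 at depth 1
Step 3: declare a=(read e)=98 at depth 1
Step 4: enter scope (depth=2)
Step 5: declare a=92 at depth 2
Step 6: declare d=(read e)=98 at depth 2
Step 7: declare b=99 at depth 2
Step 8: declare e=28 at depth 2
Step 9: exit scope (depth=1)
Step 10: declare d=(read e)=98 at depth 1
Visible at query point: a=98 d=98 e=98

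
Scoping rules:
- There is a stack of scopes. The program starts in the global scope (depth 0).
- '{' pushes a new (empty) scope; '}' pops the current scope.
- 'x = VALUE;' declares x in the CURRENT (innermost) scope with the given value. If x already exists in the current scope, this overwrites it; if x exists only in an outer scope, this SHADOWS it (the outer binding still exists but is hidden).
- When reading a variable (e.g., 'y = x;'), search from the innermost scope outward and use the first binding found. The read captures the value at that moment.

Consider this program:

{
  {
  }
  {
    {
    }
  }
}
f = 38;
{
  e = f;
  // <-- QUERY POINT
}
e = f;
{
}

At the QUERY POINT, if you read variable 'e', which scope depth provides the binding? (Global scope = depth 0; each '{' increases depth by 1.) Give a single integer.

Answer: 1

Derivation:
Step 1: enter scope (depth=1)
Step 2: enter scope (depth=2)
Step 3: exit scope (depth=1)
Step 4: enter scope (depth=2)
Step 5: enter scope (depth=3)
Step 6: exit scope (depth=2)
Step 7: exit scope (depth=1)
Step 8: exit scope (depth=0)
Step 9: declare f=38 at depth 0
Step 10: enter scope (depth=1)
Step 11: declare e=(read f)=38 at depth 1
Visible at query point: e=38 f=38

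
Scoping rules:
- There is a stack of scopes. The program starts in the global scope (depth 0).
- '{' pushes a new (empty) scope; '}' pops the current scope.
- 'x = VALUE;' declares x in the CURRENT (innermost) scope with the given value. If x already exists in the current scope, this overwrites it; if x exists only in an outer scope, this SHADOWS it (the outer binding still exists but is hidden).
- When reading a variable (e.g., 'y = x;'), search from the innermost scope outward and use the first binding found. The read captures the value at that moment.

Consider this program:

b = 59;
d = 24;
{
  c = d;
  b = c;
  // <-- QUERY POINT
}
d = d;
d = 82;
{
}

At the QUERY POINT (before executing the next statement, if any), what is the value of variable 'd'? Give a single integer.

Answer: 24

Derivation:
Step 1: declare b=59 at depth 0
Step 2: declare d=24 at depth 0
Step 3: enter scope (depth=1)
Step 4: declare c=(read d)=24 at depth 1
Step 5: declare b=(read c)=24 at depth 1
Visible at query point: b=24 c=24 d=24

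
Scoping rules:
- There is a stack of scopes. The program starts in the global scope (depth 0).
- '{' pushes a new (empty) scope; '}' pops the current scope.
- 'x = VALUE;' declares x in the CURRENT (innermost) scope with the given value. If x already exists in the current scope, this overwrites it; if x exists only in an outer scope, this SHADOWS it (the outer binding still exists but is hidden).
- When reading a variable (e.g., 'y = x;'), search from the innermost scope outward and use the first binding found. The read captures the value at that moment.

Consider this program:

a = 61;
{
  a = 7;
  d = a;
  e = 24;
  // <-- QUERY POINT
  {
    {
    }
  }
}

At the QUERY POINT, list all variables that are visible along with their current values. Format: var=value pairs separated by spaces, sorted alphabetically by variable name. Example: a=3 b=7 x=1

Answer: a=7 d=7 e=24

Derivation:
Step 1: declare a=61 at depth 0
Step 2: enter scope (depth=1)
Step 3: declare a=7 at depth 1
Step 4: declare d=(read a)=7 at depth 1
Step 5: declare e=24 at depth 1
Visible at query point: a=7 d=7 e=24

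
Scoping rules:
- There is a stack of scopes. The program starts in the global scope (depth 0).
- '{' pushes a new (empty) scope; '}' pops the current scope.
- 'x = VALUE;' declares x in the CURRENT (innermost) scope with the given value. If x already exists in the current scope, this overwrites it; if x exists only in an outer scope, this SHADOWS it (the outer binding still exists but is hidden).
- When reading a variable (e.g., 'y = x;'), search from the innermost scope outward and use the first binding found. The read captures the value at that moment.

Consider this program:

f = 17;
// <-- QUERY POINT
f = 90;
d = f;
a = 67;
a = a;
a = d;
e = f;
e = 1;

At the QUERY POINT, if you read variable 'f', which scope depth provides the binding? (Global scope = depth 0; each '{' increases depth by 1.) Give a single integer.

Answer: 0

Derivation:
Step 1: declare f=17 at depth 0
Visible at query point: f=17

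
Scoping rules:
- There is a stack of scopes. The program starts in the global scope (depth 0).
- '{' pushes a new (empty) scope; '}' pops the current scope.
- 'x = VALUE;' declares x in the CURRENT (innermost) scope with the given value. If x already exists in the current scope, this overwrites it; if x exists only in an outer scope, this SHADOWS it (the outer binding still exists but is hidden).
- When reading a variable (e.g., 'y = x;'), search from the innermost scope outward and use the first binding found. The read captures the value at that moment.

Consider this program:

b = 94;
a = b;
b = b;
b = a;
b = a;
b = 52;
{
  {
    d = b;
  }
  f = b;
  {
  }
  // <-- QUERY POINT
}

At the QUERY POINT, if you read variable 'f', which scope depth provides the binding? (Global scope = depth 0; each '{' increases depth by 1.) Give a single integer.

Answer: 1

Derivation:
Step 1: declare b=94 at depth 0
Step 2: declare a=(read b)=94 at depth 0
Step 3: declare b=(read b)=94 at depth 0
Step 4: declare b=(read a)=94 at depth 0
Step 5: declare b=(read a)=94 at depth 0
Step 6: declare b=52 at depth 0
Step 7: enter scope (depth=1)
Step 8: enter scope (depth=2)
Step 9: declare d=(read b)=52 at depth 2
Step 10: exit scope (depth=1)
Step 11: declare f=(read b)=52 at depth 1
Step 12: enter scope (depth=2)
Step 13: exit scope (depth=1)
Visible at query point: a=94 b=52 f=52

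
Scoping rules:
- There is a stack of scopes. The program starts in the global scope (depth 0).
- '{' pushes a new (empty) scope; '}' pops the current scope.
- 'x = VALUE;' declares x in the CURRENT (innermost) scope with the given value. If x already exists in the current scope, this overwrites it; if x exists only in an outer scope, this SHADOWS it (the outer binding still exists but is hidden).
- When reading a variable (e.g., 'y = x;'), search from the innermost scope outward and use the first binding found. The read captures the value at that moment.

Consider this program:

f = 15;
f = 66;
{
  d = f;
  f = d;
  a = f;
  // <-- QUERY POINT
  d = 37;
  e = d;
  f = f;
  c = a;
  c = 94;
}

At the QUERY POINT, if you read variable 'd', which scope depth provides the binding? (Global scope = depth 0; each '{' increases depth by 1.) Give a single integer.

Step 1: declare f=15 at depth 0
Step 2: declare f=66 at depth 0
Step 3: enter scope (depth=1)
Step 4: declare d=(read f)=66 at depth 1
Step 5: declare f=(read d)=66 at depth 1
Step 6: declare a=(read f)=66 at depth 1
Visible at query point: a=66 d=66 f=66

Answer: 1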